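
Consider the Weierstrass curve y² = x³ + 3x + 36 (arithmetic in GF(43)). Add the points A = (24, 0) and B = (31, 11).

(24, 0) + (31, 11). λ = (11 - 0)/(31 - 24) ≡ 11/7 mod 43. 7⁻¹ ≡ 37 (mod 43), so λ ≡ 20.
  x = λ² - 24 - 31 = 400 - 55 ≡ 1; y = λ·(24 - 1) - 0 ≡ 30. → (1, 30)

(1, 30)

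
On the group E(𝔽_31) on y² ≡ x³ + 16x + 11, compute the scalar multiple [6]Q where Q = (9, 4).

(12, 3)

Double-and-add on 6 = (110)₂. Start with Q = (9, 4) for the leading 1-bit.
double: tangent at (9, 4): λ = (3·9² + 16)/(2·4) ≡ 11/8. 8⁻¹ ≡ 4 (mod 31), so λ ≡ 11·4 ≡ 13.
  x = λ² - 9 - 9 = 169 - 18 ≡ 27; y = λ·(9 - 27) - 4 ≡ 10. → (27, 10)
add Q: (27, 10) + (9, 4). λ = (4 - 10)/(9 - 27) ≡ 25/13 mod 31. 13⁻¹ ≡ 12 (mod 31) since 13·12 = 156 ≡ 1, so λ ≡ 21.
  x = λ² - 27 - 9 = 441 - 36 ≡ 2; y = λ·(27 - 2) - 10 ≡ 19. → (2, 19)
double: tangent at (2, 19): λ = (3·2² + 16)/(2·19) ≡ 28/7. 7⁻¹ ≡ 9 (mod 31), so λ ≡ 28·9 ≡ 4.
  x = λ² - 2 - 2 = 16 - 4 ≡ 12; y = λ·(2 - 12) - 19 ≡ 3. → (12, 3)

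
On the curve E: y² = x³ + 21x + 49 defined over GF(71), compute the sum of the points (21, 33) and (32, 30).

(48, 26)

(21, 33) + (32, 30). λ = (30 - 33)/(32 - 21) ≡ 68/11 mod 71. 11⁻¹ ≡ 13 (mod 71) since 11·13 = 143 ≡ 1, so λ ≡ 32.
  x = λ² - 21 - 32 = 1024 - 53 ≡ 48; y = λ·(21 - 48) - 33 ≡ 26. → (48, 26)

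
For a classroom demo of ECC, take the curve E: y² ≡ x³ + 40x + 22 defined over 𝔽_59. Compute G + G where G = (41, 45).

(13, 5)

tangent at (41, 45): λ = (3·41² + 40)/(2·45) ≡ 9/31. 31⁻¹ ≡ 40 (mod 59) since 31·40 = 1240 ≡ 1, so λ ≡ 9·40 ≡ 6.
  x = λ² - 41 - 41 = 36 - 82 ≡ 13; y = λ·(41 - 13) - 45 ≡ 5. → (13, 5)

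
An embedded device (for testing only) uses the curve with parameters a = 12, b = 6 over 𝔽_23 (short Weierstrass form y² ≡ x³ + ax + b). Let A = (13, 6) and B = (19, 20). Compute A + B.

(22, 19)

(13, 6) + (19, 20). λ = (20 - 6)/(19 - 13) ≡ 14/6 mod 23. 6⁻¹ ≡ 4 (mod 23), so λ ≡ 10.
  x = λ² - 13 - 19 = 100 - 32 ≡ 22; y = λ·(13 - 22) - 6 ≡ 19. → (22, 19)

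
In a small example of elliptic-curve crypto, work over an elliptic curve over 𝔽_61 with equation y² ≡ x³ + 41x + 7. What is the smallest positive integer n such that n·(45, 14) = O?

4

2P: tangent at (45, 14): λ = (3·45² + 41)/(2·14) ≡ 16/28. 28⁻¹ ≡ 24 (mod 61) since 28·24 = 672 ≡ 1, so λ ≡ 16·24 ≡ 18.
  x = λ² - 45 - 45 = 324 - 90 ≡ 51; y = λ·(45 - 51) - 14 ≡ 0. → (51, 0)
3P: (51, 0) + (45, 14). λ = (14 - 0)/(45 - 51) ≡ 14/55 mod 61. 55⁻¹ ≡ 10 (mod 61) since 55·10 = 550 ≡ 1, so λ ≡ 18.
  x = λ² - 51 - 45 = 324 - 96 ≡ 45; y = λ·(51 - 45) - 0 ≡ 47. → (45, 47)
4P: (45, 47) + (45, 14): same x and y₁ ≡ -y₂, so the sum is O.
4P = O, so the order is 4.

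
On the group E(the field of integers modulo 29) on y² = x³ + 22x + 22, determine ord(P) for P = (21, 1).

6

2P: tangent at (21, 1): λ = (3·21² + 22)/(2·1) ≡ 11/2. 2⁻¹ ≡ 15 (mod 29), so λ ≡ 11·15 ≡ 20.
  x = λ² - 21 - 21 = 400 - 42 ≡ 10; y = λ·(21 - 10) - 1 ≡ 16. → (10, 16)
3P: (10, 16) + (21, 1). λ = (1 - 16)/(21 - 10) ≡ 14/11 mod 29. 11⁻¹ ≡ 8 (mod 29), so λ ≡ 25.
  x = λ² - 10 - 21 = 625 - 31 ≡ 14; y = λ·(10 - 14) - 16 ≡ 0. → (14, 0)
4P: (14, 0) + (21, 1). λ = (1 - 0)/(21 - 14) ≡ 1/7 mod 29. 7⁻¹ ≡ 25 (mod 29) since 7·25 = 175 ≡ 1, so λ ≡ 25.
  x = λ² - 14 - 21 = 625 - 35 ≡ 10; y = λ·(14 - 10) - 0 ≡ 13. → (10, 13)
5P: (10, 13) + (21, 1). λ = (1 - 13)/(21 - 10) ≡ 17/11 mod 29. 11⁻¹ ≡ 8 (mod 29), so λ ≡ 20.
  x = λ² - 10 - 21 = 400 - 31 ≡ 21; y = λ·(10 - 21) - 13 ≡ 28. → (21, 28)
6P: (21, 28) + (21, 1): same x and y₁ ≡ -y₂, so the sum is O.
6P = O, so the order is 6.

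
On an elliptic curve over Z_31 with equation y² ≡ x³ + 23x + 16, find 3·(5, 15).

(15, 27)

Write P = (5, 15).
Repeated addition: build up to 3P.
2P: tangent at (5, 15): λ = (3·5² + 23)/(2·15) ≡ 5/30. 30⁻¹ ≡ 30 (mod 31), so λ ≡ 5·30 ≡ 26.
  x = λ² - 5 - 5 = 676 - 10 ≡ 15; y = λ·(5 - 15) - 15 ≡ 4. → (15, 4)
3P: (15, 4) + (5, 15). λ = (15 - 4)/(5 - 15) ≡ 11/21 mod 31. 21⁻¹ ≡ 3 (mod 31) since 21·3 = 63 ≡ 1, so λ ≡ 2.
  x = λ² - 15 - 5 = 4 - 20 ≡ 15; y = λ·(15 - 15) - 4 ≡ 27. → (15, 27)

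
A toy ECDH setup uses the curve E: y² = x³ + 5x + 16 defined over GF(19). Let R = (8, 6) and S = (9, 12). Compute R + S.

(0, 4)

(8, 6) + (9, 12). λ = (12 - 6)/(9 - 8) ≡ 6/1 mod 19. 1⁻¹ ≡ 1 (mod 19) since 1·1 = 1 ≡ 1, so λ ≡ 6.
  x = λ² - 8 - 9 = 36 - 17 ≡ 0; y = λ·(8 - 0) - 6 ≡ 4. → (0, 4)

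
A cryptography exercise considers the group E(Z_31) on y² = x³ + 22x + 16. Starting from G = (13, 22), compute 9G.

Repeated addition: build up to 9G.
2G: tangent at (13, 22): λ = (3·13² + 22)/(2·22) ≡ 2/13. 13⁻¹ ≡ 12 (mod 31), so λ ≡ 2·12 ≡ 24.
  x = λ² - 13 - 13 = 576 - 26 ≡ 23; y = λ·(13 - 23) - 22 ≡ 17. → (23, 17)
3G: (23, 17) + (13, 22). λ = (22 - 17)/(13 - 23) ≡ 5/21 mod 31. 21⁻¹ ≡ 3 (mod 31), so λ ≡ 15.
  x = λ² - 23 - 13 = 225 - 36 ≡ 3; y = λ·(23 - 3) - 17 ≡ 4. → (3, 4)
4G: (3, 4) + (13, 22). λ = (22 - 4)/(13 - 3) ≡ 18/10 mod 31. 10⁻¹ ≡ 28 (mod 31) since 10·28 = 280 ≡ 1, so λ ≡ 8.
  x = λ² - 3 - 13 = 64 - 16 ≡ 17; y = λ·(3 - 17) - 4 ≡ 8. → (17, 8)
5G: (17, 8) + (13, 22). λ = (22 - 8)/(13 - 17) ≡ 14/27 mod 31. 27⁻¹ ≡ 23 (mod 31) since 27·23 = 621 ≡ 1, so λ ≡ 12.
  x = λ² - 17 - 13 = 144 - 30 ≡ 21; y = λ·(17 - 21) - 8 ≡ 6. → (21, 6)
6G: (21, 6) + (13, 22). λ = (22 - 6)/(13 - 21) ≡ 16/23 mod 31. 23⁻¹ ≡ 27 (mod 31) since 23·27 = 621 ≡ 1, so λ ≡ 29.
  x = λ² - 21 - 13 = 841 - 34 ≡ 1; y = λ·(21 - 1) - 6 ≡ 16. → (1, 16)
7G: (1, 16) + (13, 22). λ = (22 - 16)/(13 - 1) ≡ 6/12 mod 31. 12⁻¹ ≡ 13 (mod 31), so λ ≡ 16.
  x = λ² - 1 - 13 = 256 - 14 ≡ 25; y = λ·(1 - 25) - 16 ≡ 3. → (25, 3)
8G: (25, 3) + (13, 22). λ = (22 - 3)/(13 - 25) ≡ 19/19 mod 31. 19⁻¹ ≡ 18 (mod 31), so λ ≡ 1.
  x = λ² - 25 - 13 = 1 - 38 ≡ 25; y = λ·(25 - 25) - 3 ≡ 28. → (25, 28)
9G: (25, 28) + (13, 22). λ = (22 - 28)/(13 - 25) ≡ 25/19 mod 31. 19⁻¹ ≡ 18 (mod 31), so λ ≡ 16.
  x = λ² - 25 - 13 = 256 - 38 ≡ 1; y = λ·(25 - 1) - 28 ≡ 15. → (1, 15)

(1, 15)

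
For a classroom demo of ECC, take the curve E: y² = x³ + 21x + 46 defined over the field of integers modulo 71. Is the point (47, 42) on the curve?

y² = 42² ≡ 60; x³ + 21x + 46 = 104856 ≡ 60 (mod 71). 60 = 60.

yes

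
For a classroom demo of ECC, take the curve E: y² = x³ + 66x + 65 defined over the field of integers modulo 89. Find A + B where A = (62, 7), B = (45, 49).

(46, 32)

(62, 7) + (45, 49). λ = (49 - 7)/(45 - 62) ≡ 42/72 mod 89. 72⁻¹ ≡ 68 (mod 89), so λ ≡ 8.
  x = λ² - 62 - 45 = 64 - 107 ≡ 46; y = λ·(62 - 46) - 7 ≡ 32. → (46, 32)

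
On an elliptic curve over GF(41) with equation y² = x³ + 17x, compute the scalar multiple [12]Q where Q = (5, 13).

(36, 35)

Repeated addition: build up to 12Q.
2Q: tangent at (5, 13): λ = (3·5² + 17)/(2·13) ≡ 10/26. 26⁻¹ ≡ 30 (mod 41), so λ ≡ 10·30 ≡ 13.
  x = λ² - 5 - 5 = 169 - 10 ≡ 36; y = λ·(5 - 36) - 13 ≡ 35. → (36, 35)
3Q: (36, 35) + (5, 13). λ = (13 - 35)/(5 - 36) ≡ 19/10 mod 41. 10⁻¹ ≡ 37 (mod 41), so λ ≡ 6.
  x = λ² - 36 - 5 = 36 - 41 ≡ 36; y = λ·(36 - 36) - 35 ≡ 6. → (36, 6)
4Q: (36, 6) + (5, 13). λ = (13 - 6)/(5 - 36) ≡ 7/10 mod 41. 10⁻¹ ≡ 37 (mod 41), so λ ≡ 13.
  x = λ² - 36 - 5 = 169 - 41 ≡ 5; y = λ·(36 - 5) - 6 ≡ 28. → (5, 28)
5Q: (5, 28) + (5, 13): same x and y₁ ≡ -y₂, so the sum is ∞.
6Q: ∞ + (5, 13) = (5, 13) (identity).
7Q: tangent at (5, 13): λ = (3·5² + 17)/(2·13) ≡ 10/26. 26⁻¹ ≡ 30 (mod 41), so λ ≡ 10·30 ≡ 13.
  x = λ² - 5 - 5 = 169 - 10 ≡ 36; y = λ·(5 - 36) - 13 ≡ 35. → (36, 35)
8Q: (36, 35) + (5, 13). λ = (13 - 35)/(5 - 36) ≡ 19/10 mod 41. 10⁻¹ ≡ 37 (mod 41), so λ ≡ 6.
  x = λ² - 36 - 5 = 36 - 41 ≡ 36; y = λ·(36 - 36) - 35 ≡ 6. → (36, 6)
9Q: (36, 6) + (5, 13). λ = (13 - 6)/(5 - 36) ≡ 7/10 mod 41. 10⁻¹ ≡ 37 (mod 41), so λ ≡ 13.
  x = λ² - 36 - 5 = 169 - 41 ≡ 5; y = λ·(36 - 5) - 6 ≡ 28. → (5, 28)
10Q: (5, 28) + (5, 13): same x and y₁ ≡ -y₂, so the sum is ∞.
11Q: ∞ + (5, 13) = (5, 13) (identity).
12Q: tangent at (5, 13): λ = (3·5² + 17)/(2·13) ≡ 10/26. 26⁻¹ ≡ 30 (mod 41) since 26·30 = 780 ≡ 1, so λ ≡ 10·30 ≡ 13.
  x = λ² - 5 - 5 = 169 - 10 ≡ 36; y = λ·(5 - 36) - 13 ≡ 35. → (36, 35)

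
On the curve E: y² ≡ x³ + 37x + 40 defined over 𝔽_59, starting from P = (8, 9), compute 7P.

Repeated addition: build up to 7P.
2P: tangent at (8, 9): λ = (3·8² + 37)/(2·9) ≡ 52/18. 18⁻¹ ≡ 23 (mod 59), so λ ≡ 52·23 ≡ 16.
  x = λ² - 8 - 8 = 256 - 16 ≡ 4; y = λ·(8 - 4) - 9 ≡ 55. → (4, 55)
3P: (4, 55) + (8, 9). λ = (9 - 55)/(8 - 4) ≡ 13/4 mod 59. 4⁻¹ ≡ 15 (mod 59) since 4·15 = 60 ≡ 1, so λ ≡ 18.
  x = λ² - 4 - 8 = 324 - 12 ≡ 17; y = λ·(4 - 17) - 55 ≡ 6. → (17, 6)
4P: (17, 6) + (8, 9). λ = (9 - 6)/(8 - 17) ≡ 3/50 mod 59. 50⁻¹ ≡ 13 (mod 59), so λ ≡ 39.
  x = λ² - 17 - 8 = 1521 - 25 ≡ 21; y = λ·(17 - 21) - 6 ≡ 15. → (21, 15)
5P: (21, 15) + (8, 9). λ = (9 - 15)/(8 - 21) ≡ 53/46 mod 59. 46⁻¹ ≡ 9 (mod 59) since 46·9 = 414 ≡ 1, so λ ≡ 5.
  x = λ² - 21 - 8 = 25 - 29 ≡ 55; y = λ·(21 - 55) - 15 ≡ 51. → (55, 51)
6P: (55, 51) + (8, 9). λ = (9 - 51)/(8 - 55) ≡ 17/12 mod 59. 12⁻¹ ≡ 5 (mod 59), so λ ≡ 26.
  x = λ² - 55 - 8 = 676 - 63 ≡ 23; y = λ·(55 - 23) - 51 ≡ 14. → (23, 14)
7P: (23, 14) + (8, 9). λ = (9 - 14)/(8 - 23) ≡ 54/44 mod 59. 44⁻¹ ≡ 55 (mod 59) since 44·55 = 2420 ≡ 1, so λ ≡ 20.
  x = λ² - 23 - 8 = 400 - 31 ≡ 15; y = λ·(23 - 15) - 14 ≡ 28. → (15, 28)

(15, 28)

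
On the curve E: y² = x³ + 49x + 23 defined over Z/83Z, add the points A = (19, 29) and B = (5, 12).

(5, 71)

(19, 29) + (5, 12). λ = (12 - 29)/(5 - 19) ≡ 66/69 mod 83. 69⁻¹ ≡ 77 (mod 83) since 69·77 = 5313 ≡ 1, so λ ≡ 19.
  x = λ² - 19 - 5 = 361 - 24 ≡ 5; y = λ·(19 - 5) - 29 ≡ 71. → (5, 71)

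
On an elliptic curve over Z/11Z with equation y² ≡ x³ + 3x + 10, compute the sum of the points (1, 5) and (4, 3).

(1, 5) + (4, 3). λ = (3 - 5)/(4 - 1) ≡ 9/3 mod 11. 3⁻¹ ≡ 4 (mod 11) since 3·4 = 12 ≡ 1, so λ ≡ 3.
  x = λ² - 1 - 4 = 9 - 5 ≡ 4; y = λ·(1 - 4) - 5 ≡ 8. → (4, 8)

(4, 8)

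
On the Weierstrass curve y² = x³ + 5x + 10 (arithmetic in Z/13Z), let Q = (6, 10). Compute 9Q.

O

Double-and-add on 9 = (1001)₂. Start with Q = (6, 10) for the leading 1-bit.
double: tangent at (6, 10): λ = (3·6² + 5)/(2·10) ≡ 9/7. 7⁻¹ ≡ 2 (mod 13), so λ ≡ 9·2 ≡ 5.
  x = λ² - 6 - 6 = 25 - 12 ≡ 0; y = λ·(6 - 0) - 10 ≡ 7. → (0, 7)
double: tangent at (0, 7): λ = (3·0² + 5)/(2·7) ≡ 5/1. 1⁻¹ ≡ 1 (mod 13), so λ ≡ 5·1 ≡ 5.
  x = λ² - 0 - 0 = 25 - 0 ≡ 12; y = λ·(0 - 12) - 7 ≡ 11. → (12, 11)
double: tangent at (12, 11): λ = (3·12² + 5)/(2·11) ≡ 8/9. 9⁻¹ ≡ 3 (mod 13) since 9·3 = 27 ≡ 1, so λ ≡ 8·3 ≡ 11.
  x = λ² - 12 - 12 = 121 - 24 ≡ 6; y = λ·(12 - 6) - 11 ≡ 3. → (6, 3)
add Q: (6, 3) + (6, 10): same x and y₁ ≡ -y₂, so the sum is 𝒪.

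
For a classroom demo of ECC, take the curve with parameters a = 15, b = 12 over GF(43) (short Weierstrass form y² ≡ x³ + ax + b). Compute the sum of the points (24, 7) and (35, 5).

(5, 13)

(24, 7) + (35, 5). λ = (5 - 7)/(35 - 24) ≡ 41/11 mod 43. 11⁻¹ ≡ 4 (mod 43), so λ ≡ 35.
  x = λ² - 24 - 35 = 1225 - 59 ≡ 5; y = λ·(24 - 5) - 7 ≡ 13. → (5, 13)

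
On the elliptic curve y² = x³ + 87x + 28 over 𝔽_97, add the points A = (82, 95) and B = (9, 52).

(82, 95) + (9, 52). λ = (52 - 95)/(9 - 82) ≡ 54/24 mod 97. 24⁻¹ ≡ 93 (mod 97) since 24·93 = 2232 ≡ 1, so λ ≡ 75.
  x = λ² - 82 - 9 = 5625 - 91 ≡ 5; y = λ·(82 - 5) - 95 ≡ 54. → (5, 54)

(5, 54)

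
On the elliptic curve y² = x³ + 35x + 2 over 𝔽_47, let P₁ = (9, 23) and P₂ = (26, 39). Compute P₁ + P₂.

(9, 23) + (26, 39). λ = (39 - 23)/(26 - 9) ≡ 16/17 mod 47. 17⁻¹ ≡ 36 (mod 47), so λ ≡ 12.
  x = λ² - 9 - 26 = 144 - 35 ≡ 15; y = λ·(9 - 15) - 23 ≡ 46. → (15, 46)

(15, 46)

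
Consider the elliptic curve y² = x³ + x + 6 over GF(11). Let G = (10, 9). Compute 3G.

Repeated addition: build up to 3G.
2G: tangent at (10, 9): λ = (3·10² + 1)/(2·9) ≡ 4/7. 7⁻¹ ≡ 8 (mod 11), so λ ≡ 4·8 ≡ 10.
  x = λ² - 10 - 10 = 100 - 20 ≡ 3; y = λ·(10 - 3) - 9 ≡ 6. → (3, 6)
3G: (3, 6) + (10, 9). λ = (9 - 6)/(10 - 3) ≡ 3/7 mod 11. 7⁻¹ ≡ 8 (mod 11), so λ ≡ 2.
  x = λ² - 3 - 10 = 4 - 13 ≡ 2; y = λ·(3 - 2) - 6 ≡ 7. → (2, 7)

(2, 7)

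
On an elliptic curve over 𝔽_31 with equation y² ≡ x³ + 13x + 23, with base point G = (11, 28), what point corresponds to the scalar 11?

Repeated addition: build up to 11G.
2G: tangent at (11, 28): λ = (3·11² + 13)/(2·28) ≡ 4/25. 25⁻¹ ≡ 5 (mod 31) since 25·5 = 125 ≡ 1, so λ ≡ 4·5 ≡ 20.
  x = λ² - 11 - 11 = 400 - 22 ≡ 6; y = λ·(11 - 6) - 28 ≡ 10. → (6, 10)
3G: (6, 10) + (11, 28). λ = (28 - 10)/(11 - 6) ≡ 18/5 mod 31. 5⁻¹ ≡ 25 (mod 31) since 5·25 = 125 ≡ 1, so λ ≡ 16.
  x = λ² - 6 - 11 = 256 - 17 ≡ 22; y = λ·(6 - 22) - 10 ≡ 13. → (22, 13)
4G: (22, 13) + (11, 28). λ = (28 - 13)/(11 - 22) ≡ 15/20 mod 31. 20⁻¹ ≡ 14 (mod 31) since 20·14 = 280 ≡ 1, so λ ≡ 24.
  x = λ² - 22 - 11 = 576 - 33 ≡ 16; y = λ·(22 - 16) - 13 ≡ 7. → (16, 7)
5G: (16, 7) + (11, 28). λ = (28 - 7)/(11 - 16) ≡ 21/26 mod 31. 26⁻¹ ≡ 6 (mod 31) since 26·6 = 156 ≡ 1, so λ ≡ 2.
  x = λ² - 16 - 11 = 4 - 27 ≡ 8; y = λ·(16 - 8) - 7 ≡ 9. → (8, 9)
6G: (8, 9) + (11, 28). λ = (28 - 9)/(11 - 8) ≡ 19/3 mod 31. 3⁻¹ ≡ 21 (mod 31) since 3·21 = 63 ≡ 1, so λ ≡ 27.
  x = λ² - 8 - 11 = 729 - 19 ≡ 28; y = λ·(8 - 28) - 9 ≡ 9. → (28, 9)
7G: (28, 9) + (11, 28). λ = (28 - 9)/(11 - 28) ≡ 19/14 mod 31. 14⁻¹ ≡ 20 (mod 31), so λ ≡ 8.
  x = λ² - 28 - 11 = 64 - 39 ≡ 25; y = λ·(28 - 25) - 9 ≡ 15. → (25, 15)
8G: (25, 15) + (11, 28). λ = (28 - 15)/(11 - 25) ≡ 13/17 mod 31. 17⁻¹ ≡ 11 (mod 31), so λ ≡ 19.
  x = λ² - 25 - 11 = 361 - 36 ≡ 15; y = λ·(25 - 15) - 15 ≡ 20. → (15, 20)
9G: (15, 20) + (11, 28). λ = (28 - 20)/(11 - 15) ≡ 8/27 mod 31. 27⁻¹ ≡ 23 (mod 31), so λ ≡ 29.
  x = λ² - 15 - 11 = 841 - 26 ≡ 9; y = λ·(15 - 9) - 20 ≡ 30. → (9, 30)
10G: (9, 30) + (11, 28). λ = (28 - 30)/(11 - 9) ≡ 29/2 mod 31. 2⁻¹ ≡ 16 (mod 31), so λ ≡ 30.
  x = λ² - 9 - 11 = 900 - 20 ≡ 12; y = λ·(9 - 12) - 30 ≡ 4. → (12, 4)
11G: (12, 4) + (11, 28). λ = (28 - 4)/(11 - 12) ≡ 24/30 mod 31. 30⁻¹ ≡ 30 (mod 31), so λ ≡ 7.
  x = λ² - 12 - 11 = 49 - 23 ≡ 26; y = λ·(12 - 26) - 4 ≡ 22. → (26, 22)

(26, 22)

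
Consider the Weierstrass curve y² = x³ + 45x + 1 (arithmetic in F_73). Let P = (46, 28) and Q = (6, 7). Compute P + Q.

(46, 28) + (6, 7). λ = (7 - 28)/(6 - 46) ≡ 52/33 mod 73. 33⁻¹ ≡ 31 (mod 73) since 33·31 = 1023 ≡ 1, so λ ≡ 6.
  x = λ² - 46 - 6 = 36 - 52 ≡ 57; y = λ·(46 - 57) - 28 ≡ 52. → (57, 52)

(57, 52)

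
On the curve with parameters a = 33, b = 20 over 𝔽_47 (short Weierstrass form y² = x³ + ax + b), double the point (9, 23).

tangent at (9, 23): λ = (3·9² + 33)/(2·23) ≡ 41/46. 46⁻¹ ≡ 46 (mod 47) since 46·46 = 2116 ≡ 1, so λ ≡ 41·46 ≡ 6.
  x = λ² - 9 - 9 = 36 - 18 ≡ 18; y = λ·(9 - 18) - 23 ≡ 17. → (18, 17)

(18, 17)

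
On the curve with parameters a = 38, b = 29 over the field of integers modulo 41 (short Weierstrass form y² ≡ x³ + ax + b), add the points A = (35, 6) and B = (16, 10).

(29, 10)

(35, 6) + (16, 10). λ = (10 - 6)/(16 - 35) ≡ 4/22 mod 41. 22⁻¹ ≡ 28 (mod 41), so λ ≡ 30.
  x = λ² - 35 - 16 = 900 - 51 ≡ 29; y = λ·(35 - 29) - 6 ≡ 10. → (29, 10)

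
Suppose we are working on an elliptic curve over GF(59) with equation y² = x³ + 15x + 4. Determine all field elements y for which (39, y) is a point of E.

none

x³ + 15x + 4 = 59908 ≡ 23 (mod 59).
23 is a non-residue mod 59; no y exists.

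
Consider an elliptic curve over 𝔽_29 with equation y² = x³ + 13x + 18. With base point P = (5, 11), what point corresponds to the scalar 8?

Repeated addition: build up to 8P.
2P: tangent at (5, 11): λ = (3·5² + 13)/(2·11) ≡ 1/22. 22⁻¹ ≡ 4 (mod 29), so λ ≡ 1·4 ≡ 4.
  x = λ² - 5 - 5 = 16 - 10 ≡ 6; y = λ·(5 - 6) - 11 ≡ 14. → (6, 14)
3P: (6, 14) + (5, 11). λ = (11 - 14)/(5 - 6) ≡ 26/28 mod 29. 28⁻¹ ≡ 28 (mod 29), so λ ≡ 3.
  x = λ² - 6 - 5 = 9 - 11 ≡ 27; y = λ·(6 - 27) - 14 ≡ 10. → (27, 10)
4P: (27, 10) + (5, 11). λ = (11 - 10)/(5 - 27) ≡ 1/7 mod 29. 7⁻¹ ≡ 25 (mod 29), so λ ≡ 25.
  x = λ² - 27 - 5 = 625 - 32 ≡ 13; y = λ·(27 - 13) - 10 ≡ 21. → (13, 21)
5P: (13, 21) + (5, 11). λ = (11 - 21)/(5 - 13) ≡ 19/21 mod 29. 21⁻¹ ≡ 18 (mod 29) since 21·18 = 378 ≡ 1, so λ ≡ 23.
  x = λ² - 13 - 5 = 529 - 18 ≡ 18; y = λ·(13 - 18) - 21 ≡ 9. → (18, 9)
6P: (18, 9) + (5, 11). λ = (11 - 9)/(5 - 18) ≡ 2/16 mod 29. 16⁻¹ ≡ 20 (mod 29), so λ ≡ 11.
  x = λ² - 18 - 5 = 121 - 23 ≡ 11; y = λ·(18 - 11) - 9 ≡ 10. → (11, 10)
7P: (11, 10) + (5, 11). λ = (11 - 10)/(5 - 11) ≡ 1/23 mod 29. 23⁻¹ ≡ 24 (mod 29), so λ ≡ 24.
  x = λ² - 11 - 5 = 576 - 16 ≡ 9; y = λ·(11 - 9) - 10 ≡ 9. → (9, 9)
8P: (9, 9) + (5, 11). λ = (11 - 9)/(5 - 9) ≡ 2/25 mod 29. 25⁻¹ ≡ 7 (mod 29) since 25·7 = 175 ≡ 1, so λ ≡ 14.
  x = λ² - 9 - 5 = 196 - 14 ≡ 8; y = λ·(9 - 8) - 9 ≡ 5. → (8, 5)

(8, 5)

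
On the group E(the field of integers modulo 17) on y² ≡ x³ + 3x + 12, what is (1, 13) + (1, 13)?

tangent at (1, 13): λ = (3·1² + 3)/(2·13) ≡ 6/9. 9⁻¹ ≡ 2 (mod 17), so λ ≡ 6·2 ≡ 12.
  x = λ² - 1 - 1 = 144 - 2 ≡ 6; y = λ·(1 - 6) - 13 ≡ 12. → (6, 12)

(6, 12)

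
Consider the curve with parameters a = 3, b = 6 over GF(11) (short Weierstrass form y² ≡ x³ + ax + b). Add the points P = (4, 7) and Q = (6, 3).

(5, 6)

(4, 7) + (6, 3). λ = (3 - 7)/(6 - 4) ≡ 7/2 mod 11. 2⁻¹ ≡ 6 (mod 11), so λ ≡ 9.
  x = λ² - 4 - 6 = 81 - 10 ≡ 5; y = λ·(4 - 5) - 7 ≡ 6. → (5, 6)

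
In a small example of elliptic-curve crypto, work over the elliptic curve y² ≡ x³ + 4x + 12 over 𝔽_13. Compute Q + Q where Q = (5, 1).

(0, 8)

tangent at (5, 1): λ = (3·5² + 4)/(2·1) ≡ 1/2. 2⁻¹ ≡ 7 (mod 13) since 2·7 = 14 ≡ 1, so λ ≡ 1·7 ≡ 7.
  x = λ² - 5 - 5 = 49 - 10 ≡ 0; y = λ·(5 - 0) - 1 ≡ 8. → (0, 8)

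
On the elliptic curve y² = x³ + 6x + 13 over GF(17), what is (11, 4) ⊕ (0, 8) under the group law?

(11, 4) + (0, 8). λ = (8 - 4)/(0 - 11) ≡ 4/6 mod 17. 6⁻¹ ≡ 3 (mod 17) since 6·3 = 18 ≡ 1, so λ ≡ 12.
  x = λ² - 11 - 0 = 144 - 11 ≡ 14; y = λ·(11 - 14) - 4 ≡ 11. → (14, 11)

(14, 11)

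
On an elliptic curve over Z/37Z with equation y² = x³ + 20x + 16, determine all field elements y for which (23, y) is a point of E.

x³ + 20x + 16 = 12643 ≡ 26 (mod 37).
Square roots of 26 mod 37: 10 and 27 (since 10² = 100 ≡ 26).

10, 27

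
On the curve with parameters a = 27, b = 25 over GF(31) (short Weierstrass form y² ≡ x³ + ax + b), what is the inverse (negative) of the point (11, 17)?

(11, 14)

-(11, 17) = (11, -17 mod 31) = (11, 14).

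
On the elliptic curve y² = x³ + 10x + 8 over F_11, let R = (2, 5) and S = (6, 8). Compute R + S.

(7, 5)

(2, 5) + (6, 8). λ = (8 - 5)/(6 - 2) ≡ 3/4 mod 11. 4⁻¹ ≡ 3 (mod 11) since 4·3 = 12 ≡ 1, so λ ≡ 9.
  x = λ² - 2 - 6 = 81 - 8 ≡ 7; y = λ·(2 - 7) - 5 ≡ 5. → (7, 5)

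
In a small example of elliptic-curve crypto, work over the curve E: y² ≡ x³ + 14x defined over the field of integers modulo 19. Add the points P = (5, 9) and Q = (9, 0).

(5, 9) + (9, 0). λ = (0 - 9)/(9 - 5) ≡ 10/4 mod 19. 4⁻¹ ≡ 5 (mod 19), so λ ≡ 12.
  x = λ² - 5 - 9 = 144 - 14 ≡ 16; y = λ·(5 - 16) - 9 ≡ 11. → (16, 11)

(16, 11)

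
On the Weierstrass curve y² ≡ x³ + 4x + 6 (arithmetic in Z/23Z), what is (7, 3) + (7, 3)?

tangent at (7, 3): λ = (3·7² + 4)/(2·3) ≡ 13/6. 6⁻¹ ≡ 4 (mod 23) since 6·4 = 24 ≡ 1, so λ ≡ 13·4 ≡ 6.
  x = λ² - 7 - 7 = 36 - 14 ≡ 22; y = λ·(7 - 22) - 3 ≡ 22. → (22, 22)

(22, 22)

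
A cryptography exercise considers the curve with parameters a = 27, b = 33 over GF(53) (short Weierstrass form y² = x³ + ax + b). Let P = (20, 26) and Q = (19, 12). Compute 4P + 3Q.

First 4P:
Double-and-add on 4 = (100)₂. Start with P = (20, 26) for the leading 1-bit.
double: tangent at (20, 26): λ = (3·20² + 27)/(2·26) ≡ 8/52. 52⁻¹ ≡ 52 (mod 53), so λ ≡ 8·52 ≡ 45.
  x = λ² - 20 - 20 = 2025 - 40 ≡ 24; y = λ·(20 - 24) - 26 ≡ 6. → (24, 6)
double: tangent at (24, 6): λ = (3·24² + 27)/(2·6) ≡ 6/12. 12⁻¹ ≡ 31 (mod 53) since 12·31 = 372 ≡ 1, so λ ≡ 6·31 ≡ 27.
  x = λ² - 24 - 24 = 729 - 48 ≡ 45; y = λ·(24 - 45) - 6 ≡ 10. → (45, 10)
4P = (45, 10).
Next 3Q:
Repeated addition: build up to 3Q.
2Q: tangent at (19, 12): λ = (3·19² + 27)/(2·12) ≡ 50/24. 24⁻¹ ≡ 42 (mod 53) since 24·42 = 1008 ≡ 1, so λ ≡ 50·42 ≡ 33.
  x = λ² - 19 - 19 = 1089 - 38 ≡ 44; y = λ·(19 - 44) - 12 ≡ 11. → (44, 11)
3Q: (44, 11) + (19, 12). λ = (12 - 11)/(19 - 44) ≡ 1/28 mod 53. 28⁻¹ ≡ 36 (mod 53), so λ ≡ 36.
  x = λ² - 44 - 19 = 1296 - 63 ≡ 14; y = λ·(44 - 14) - 11 ≡ 9. → (14, 9)
3Q = (14, 9).
Finally 4P + 3Q:
(45, 10) + (14, 9). λ = (9 - 10)/(14 - 45) ≡ 52/22 mod 53. 22⁻¹ ≡ 41 (mod 53), so λ ≡ 12.
  x = λ² - 45 - 14 = 144 - 59 ≡ 32; y = λ·(45 - 32) - 10 ≡ 40. → (32, 40)

(32, 40)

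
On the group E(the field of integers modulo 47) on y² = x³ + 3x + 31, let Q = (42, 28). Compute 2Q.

tangent at (42, 28): λ = (3·42² + 3)/(2·28) ≡ 31/9. 9⁻¹ ≡ 21 (mod 47), so λ ≡ 31·21 ≡ 40.
  x = λ² - 42 - 42 = 1600 - 84 ≡ 12; y = λ·(42 - 12) - 28 ≡ 44. → (12, 44)

(12, 44)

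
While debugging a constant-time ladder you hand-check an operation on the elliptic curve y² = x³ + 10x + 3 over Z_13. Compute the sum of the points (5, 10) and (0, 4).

(5, 10) + (0, 4). λ = (4 - 10)/(0 - 5) ≡ 7/8 mod 13. 8⁻¹ ≡ 5 (mod 13), so λ ≡ 9.
  x = λ² - 5 - 0 = 81 - 5 ≡ 11; y = λ·(5 - 11) - 10 ≡ 1. → (11, 1)

(11, 1)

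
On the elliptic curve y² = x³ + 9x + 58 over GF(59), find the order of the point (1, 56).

5

2P: tangent at (1, 56): λ = (3·1² + 9)/(2·56) ≡ 12/53. 53⁻¹ ≡ 49 (mod 59) since 53·49 = 2597 ≡ 1, so λ ≡ 12·49 ≡ 57.
  x = λ² - 1 - 1 = 3249 - 2 ≡ 2; y = λ·(1 - 2) - 56 ≡ 5. → (2, 5)
3P: (2, 5) + (1, 56). λ = (56 - 5)/(1 - 2) ≡ 51/58 mod 59. 58⁻¹ ≡ 58 (mod 59), so λ ≡ 8.
  x = λ² - 2 - 1 = 64 - 3 ≡ 2; y = λ·(2 - 2) - 5 ≡ 54. → (2, 54)
4P: (2, 54) + (1, 56). λ = (56 - 54)/(1 - 2) ≡ 2/58 mod 59. 58⁻¹ ≡ 58 (mod 59), so λ ≡ 57.
  x = λ² - 2 - 1 = 3249 - 3 ≡ 1; y = λ·(2 - 1) - 54 ≡ 3. → (1, 3)
5P: (1, 3) + (1, 56): same x and y₁ ≡ -y₂, so the sum is ∞.
5P = ∞, so the order is 5.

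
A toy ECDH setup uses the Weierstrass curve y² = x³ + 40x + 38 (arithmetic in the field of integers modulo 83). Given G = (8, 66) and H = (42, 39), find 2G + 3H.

(31, 39)

First 2G:
Repeated addition: build up to 2G.
2G: tangent at (8, 66): λ = (3·8² + 40)/(2·66) ≡ 66/49. 49⁻¹ ≡ 61 (mod 83) since 49·61 = 2989 ≡ 1, so λ ≡ 66·61 ≡ 42.
  x = λ² - 8 - 8 = 1764 - 16 ≡ 5; y = λ·(8 - 5) - 66 ≡ 60. → (5, 60)
2G = (5, 60).
Next 3H:
Repeated addition: build up to 3H.
2H: tangent at (42, 39): λ = (3·42² + 40)/(2·39) ≡ 20/78. 78⁻¹ ≡ 33 (mod 83), so λ ≡ 20·33 ≡ 79.
  x = λ² - 42 - 42 = 6241 - 84 ≡ 15; y = λ·(42 - 15) - 39 ≡ 19. → (15, 19)
3H: (15, 19) + (42, 39). λ = (39 - 19)/(42 - 15) ≡ 20/27 mod 83. 27⁻¹ ≡ 40 (mod 83) since 27·40 = 1080 ≡ 1, so λ ≡ 53.
  x = λ² - 15 - 42 = 2809 - 57 ≡ 13; y = λ·(15 - 13) - 19 ≡ 4. → (13, 4)
3H = (13, 4).
Finally 2G + 3H:
(5, 60) + (13, 4). λ = (4 - 60)/(13 - 5) ≡ 27/8 mod 83. 8⁻¹ ≡ 52 (mod 83), so λ ≡ 76.
  x = λ² - 5 - 13 = 5776 - 18 ≡ 31; y = λ·(5 - 31) - 60 ≡ 39. → (31, 39)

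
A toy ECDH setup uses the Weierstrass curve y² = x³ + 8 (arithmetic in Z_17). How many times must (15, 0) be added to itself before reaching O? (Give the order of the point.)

2P: (15, 0) + (15, 0): same x and y₁ ≡ -y₂, so the sum is O.
2P = O, so the order is 2.

2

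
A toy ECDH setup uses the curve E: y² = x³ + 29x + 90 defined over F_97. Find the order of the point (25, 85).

3

2P: tangent at (25, 85): λ = (3·25² + 29)/(2·85) ≡ 61/73. 73⁻¹ ≡ 4 (mod 97), so λ ≡ 61·4 ≡ 50.
  x = λ² - 25 - 25 = 2500 - 50 ≡ 25; y = λ·(25 - 25) - 85 ≡ 12. → (25, 12)
3P: (25, 12) + (25, 85): same x and y₁ ≡ -y₂, so the sum is O.
3P = O, so the order is 3.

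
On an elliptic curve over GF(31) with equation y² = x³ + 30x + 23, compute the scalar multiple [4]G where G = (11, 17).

(18, 3)

Double-and-add on 4 = (100)₂. Start with G = (11, 17) for the leading 1-bit.
double: tangent at (11, 17): λ = (3·11² + 30)/(2·17) ≡ 21/3. 3⁻¹ ≡ 21 (mod 31) since 3·21 = 63 ≡ 1, so λ ≡ 21·21 ≡ 7.
  x = λ² - 11 - 11 = 49 - 22 ≡ 27; y = λ·(11 - 27) - 17 ≡ 26. → (27, 26)
double: tangent at (27, 26): λ = (3·27² + 30)/(2·26) ≡ 16/21. 21⁻¹ ≡ 3 (mod 31), so λ ≡ 16·3 ≡ 17.
  x = λ² - 27 - 27 = 289 - 54 ≡ 18; y = λ·(27 - 18) - 26 ≡ 3. → (18, 3)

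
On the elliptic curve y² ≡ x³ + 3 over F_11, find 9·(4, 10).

Write Q = (4, 10).
Repeated addition: build up to 9Q.
2Q: tangent at (4, 10): λ = (3·4² + 0)/(2·10) ≡ 4/9. 9⁻¹ ≡ 5 (mod 11) since 9·5 = 45 ≡ 1, so λ ≡ 4·5 ≡ 9.
  x = λ² - 4 - 4 = 81 - 8 ≡ 7; y = λ·(4 - 7) - 10 ≡ 7. → (7, 7)
3Q: (7, 7) + (4, 10). λ = (10 - 7)/(4 - 7) ≡ 3/8 mod 11. 8⁻¹ ≡ 7 (mod 11), so λ ≡ 10.
  x = λ² - 7 - 4 = 100 - 11 ≡ 1; y = λ·(7 - 1) - 7 ≡ 9. → (1, 9)
4Q: (1, 9) + (4, 10). λ = (10 - 9)/(4 - 1) ≡ 1/3 mod 11. 3⁻¹ ≡ 4 (mod 11) since 3·4 = 12 ≡ 1, so λ ≡ 4.
  x = λ² - 1 - 4 = 16 - 5 ≡ 0; y = λ·(1 - 0) - 9 ≡ 6. → (0, 6)
5Q: (0, 6) + (4, 10). λ = (10 - 6)/(4 - 0) ≡ 4/4 mod 11. 4⁻¹ ≡ 3 (mod 11), so λ ≡ 1.
  x = λ² - 0 - 4 = 1 - 4 ≡ 8; y = λ·(0 - 8) - 6 ≡ 8. → (8, 8)
6Q: (8, 8) + (4, 10). λ = (10 - 8)/(4 - 8) ≡ 2/7 mod 11. 7⁻¹ ≡ 8 (mod 11) since 7·8 = 56 ≡ 1, so λ ≡ 5.
  x = λ² - 8 - 4 = 25 - 12 ≡ 2; y = λ·(8 - 2) - 8 ≡ 0. → (2, 0)
7Q: (2, 0) + (4, 10). λ = (10 - 0)/(4 - 2) ≡ 10/2 mod 11. 2⁻¹ ≡ 6 (mod 11), so λ ≡ 5.
  x = λ² - 2 - 4 = 25 - 6 ≡ 8; y = λ·(2 - 8) - 0 ≡ 3. → (8, 3)
8Q: (8, 3) + (4, 10). λ = (10 - 3)/(4 - 8) ≡ 7/7 mod 11. 7⁻¹ ≡ 8 (mod 11), so λ ≡ 1.
  x = λ² - 8 - 4 = 1 - 12 ≡ 0; y = λ·(8 - 0) - 3 ≡ 5. → (0, 5)
9Q: (0, 5) + (4, 10). λ = (10 - 5)/(4 - 0) ≡ 5/4 mod 11. 4⁻¹ ≡ 3 (mod 11), so λ ≡ 4.
  x = λ² - 0 - 4 = 16 - 4 ≡ 1; y = λ·(0 - 1) - 5 ≡ 2. → (1, 2)

(1, 2)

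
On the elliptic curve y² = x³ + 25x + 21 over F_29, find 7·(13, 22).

(20, 16)

Write P = (13, 22).
Repeated addition: build up to 7P.
2P: tangent at (13, 22): λ = (3·13² + 25)/(2·22) ≡ 10/15. 15⁻¹ ≡ 2 (mod 29), so λ ≡ 10·2 ≡ 20.
  x = λ² - 13 - 13 = 400 - 26 ≡ 26; y = λ·(13 - 26) - 22 ≡ 8. → (26, 8)
3P: (26, 8) + (13, 22). λ = (22 - 8)/(13 - 26) ≡ 14/16 mod 29. 16⁻¹ ≡ 20 (mod 29) since 16·20 = 320 ≡ 1, so λ ≡ 19.
  x = λ² - 26 - 13 = 361 - 39 ≡ 3; y = λ·(26 - 3) - 8 ≡ 23. → (3, 23)
4P: (3, 23) + (13, 22). λ = (22 - 23)/(13 - 3) ≡ 28/10 mod 29. 10⁻¹ ≡ 3 (mod 29), so λ ≡ 26.
  x = λ² - 3 - 13 = 676 - 16 ≡ 22; y = λ·(3 - 22) - 23 ≡ 5. → (22, 5)
5P: (22, 5) + (13, 22). λ = (22 - 5)/(13 - 22) ≡ 17/20 mod 29. 20⁻¹ ≡ 16 (mod 29), so λ ≡ 11.
  x = λ² - 22 - 13 = 121 - 35 ≡ 28; y = λ·(22 - 28) - 5 ≡ 16. → (28, 16)
6P: (28, 16) + (13, 22). λ = (22 - 16)/(13 - 28) ≡ 6/14 mod 29. 14⁻¹ ≡ 27 (mod 29) since 14·27 = 378 ≡ 1, so λ ≡ 17.
  x = λ² - 28 - 13 = 289 - 41 ≡ 16; y = λ·(28 - 16) - 16 ≡ 14. → (16, 14)
7P: (16, 14) + (13, 22). λ = (22 - 14)/(13 - 16) ≡ 8/26 mod 29. 26⁻¹ ≡ 19 (mod 29) since 26·19 = 494 ≡ 1, so λ ≡ 7.
  x = λ² - 16 - 13 = 49 - 29 ≡ 20; y = λ·(16 - 20) - 14 ≡ 16. → (20, 16)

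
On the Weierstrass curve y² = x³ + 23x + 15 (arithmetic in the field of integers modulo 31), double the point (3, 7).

tangent at (3, 7): λ = (3·3² + 23)/(2·7) ≡ 19/14. 14⁻¹ ≡ 20 (mod 31) since 14·20 = 280 ≡ 1, so λ ≡ 19·20 ≡ 8.
  x = λ² - 3 - 3 = 64 - 6 ≡ 27; y = λ·(3 - 27) - 7 ≡ 18. → (27, 18)

(27, 18)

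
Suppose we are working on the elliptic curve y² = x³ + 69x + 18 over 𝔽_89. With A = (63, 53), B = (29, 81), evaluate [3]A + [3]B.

First 3A:
Repeated addition: build up to 3A.
2A: tangent at (63, 53): λ = (3·63² + 69)/(2·53) ≡ 50/17. 17⁻¹ ≡ 21 (mod 89) since 17·21 = 357 ≡ 1, so λ ≡ 50·21 ≡ 71.
  x = λ² - 63 - 63 = 5041 - 126 ≡ 20; y = λ·(63 - 20) - 53 ≡ 63. → (20, 63)
3A: (20, 63) + (63, 53). λ = (53 - 63)/(63 - 20) ≡ 79/43 mod 89. 43⁻¹ ≡ 29 (mod 89), so λ ≡ 66.
  x = λ² - 20 - 63 = 4356 - 83 ≡ 1; y = λ·(20 - 1) - 63 ≡ 34. → (1, 34)
3A = (1, 34).
Next 3B:
Repeated addition: build up to 3B.
2B: tangent at (29, 81): λ = (3·29² + 69)/(2·81) ≡ 11/73. 73⁻¹ ≡ 50 (mod 89) since 73·50 = 3650 ≡ 1, so λ ≡ 11·50 ≡ 16.
  x = λ² - 29 - 29 = 256 - 58 ≡ 20; y = λ·(29 - 20) - 81 ≡ 63. → (20, 63)
3B: (20, 63) + (29, 81). λ = (81 - 63)/(29 - 20) ≡ 18/9 mod 89. 9⁻¹ ≡ 10 (mod 89) since 9·10 = 90 ≡ 1, so λ ≡ 2.
  x = λ² - 20 - 29 = 4 - 49 ≡ 44; y = λ·(20 - 44) - 63 ≡ 67. → (44, 67)
3B = (44, 67).
Finally 3A + 3B:
(1, 34) + (44, 67). λ = (67 - 34)/(44 - 1) ≡ 33/43 mod 89. 43⁻¹ ≡ 29 (mod 89) since 43·29 = 1247 ≡ 1, so λ ≡ 67.
  x = λ² - 1 - 44 = 4489 - 45 ≡ 83; y = λ·(1 - 83) - 34 ≡ 79. → (83, 79)

(83, 79)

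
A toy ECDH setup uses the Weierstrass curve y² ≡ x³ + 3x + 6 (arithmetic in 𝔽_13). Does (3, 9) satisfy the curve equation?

yes

y² = 9² ≡ 3; x³ + 3x + 6 = 42 ≡ 3 (mod 13). 3 = 3.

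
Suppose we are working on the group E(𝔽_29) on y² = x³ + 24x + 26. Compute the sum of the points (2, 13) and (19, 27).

(15, 7)

(2, 13) + (19, 27). λ = (27 - 13)/(19 - 2) ≡ 14/17 mod 29. 17⁻¹ ≡ 12 (mod 29), so λ ≡ 23.
  x = λ² - 2 - 19 = 529 - 21 ≡ 15; y = λ·(2 - 15) - 13 ≡ 7. → (15, 7)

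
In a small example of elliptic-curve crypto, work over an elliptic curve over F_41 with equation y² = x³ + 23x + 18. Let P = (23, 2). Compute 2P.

tangent at (23, 2): λ = (3·23² + 23)/(2·2) ≡ 11/4. 4⁻¹ ≡ 31 (mod 41) since 4·31 = 124 ≡ 1, so λ ≡ 11·31 ≡ 13.
  x = λ² - 23 - 23 = 169 - 46 ≡ 0; y = λ·(23 - 0) - 2 ≡ 10. → (0, 10)

(0, 10)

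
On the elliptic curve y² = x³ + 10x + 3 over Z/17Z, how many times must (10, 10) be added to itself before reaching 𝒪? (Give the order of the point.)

2P: tangent at (10, 10): λ = (3·10² + 10)/(2·10) ≡ 4/3. 3⁻¹ ≡ 6 (mod 17) since 3·6 = 18 ≡ 1, so λ ≡ 4·6 ≡ 7.
  x = λ² - 10 - 10 = 49 - 20 ≡ 12; y = λ·(10 - 12) - 10 ≡ 10. → (12, 10)
3P: (12, 10) + (10, 10). λ = (10 - 10)/(10 - 12) ≡ 0/15 mod 17. 15⁻¹ ≡ 8 (mod 17), so λ ≡ 0.
  x = λ² - 12 - 10 = 0 - 22 ≡ 12; y = λ·(12 - 12) - 10 ≡ 7. → (12, 7)
4P: (12, 7) + (10, 10). λ = (10 - 7)/(10 - 12) ≡ 3/15 mod 17. 15⁻¹ ≡ 8 (mod 17), so λ ≡ 7.
  x = λ² - 12 - 10 = 49 - 22 ≡ 10; y = λ·(12 - 10) - 7 ≡ 7. → (10, 7)
5P: (10, 7) + (10, 10): same x and y₁ ≡ -y₂, so the sum is 𝒪.
5P = 𝒪, so the order is 5.

5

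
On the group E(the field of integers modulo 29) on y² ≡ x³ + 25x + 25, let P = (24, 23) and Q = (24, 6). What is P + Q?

The two points share x = 24 and their y-coordinates satisfy 23 + 6 ≡ 0 (mod 29), so they are inverses. Their sum is O.

O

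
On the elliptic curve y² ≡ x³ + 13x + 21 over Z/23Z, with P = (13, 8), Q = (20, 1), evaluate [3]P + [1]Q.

(20, 22)

First 3P:
Repeated addition: build up to 3P.
2P: tangent at (13, 8): λ = (3·13² + 13)/(2·8) ≡ 14/16. 16⁻¹ ≡ 13 (mod 23) since 16·13 = 208 ≡ 1, so λ ≡ 14·13 ≡ 21.
  x = λ² - 13 - 13 = 441 - 26 ≡ 1; y = λ·(13 - 1) - 8 ≡ 14. → (1, 14)
3P: (1, 14) + (13, 8). λ = (8 - 14)/(13 - 1) ≡ 17/12 mod 23. 12⁻¹ ≡ 2 (mod 23), so λ ≡ 11.
  x = λ² - 1 - 13 = 121 - 14 ≡ 15; y = λ·(1 - 15) - 14 ≡ 16. → (15, 16)
3P = (15, 16).
Finally 3P + Q:
(15, 16) + (20, 1). λ = (1 - 16)/(20 - 15) ≡ 8/5 mod 23. 5⁻¹ ≡ 14 (mod 23), so λ ≡ 20.
  x = λ² - 15 - 20 = 400 - 35 ≡ 20; y = λ·(15 - 20) - 16 ≡ 22. → (20, 22)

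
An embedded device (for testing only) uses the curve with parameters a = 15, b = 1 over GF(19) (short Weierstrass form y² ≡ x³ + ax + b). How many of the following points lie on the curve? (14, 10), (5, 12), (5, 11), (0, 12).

(14, 10): 10² ≡ 5, rhs ≡ 10 → off.
(5, 12): 12² ≡ 11, rhs ≡ 11 → on.
(5, 11): 11² ≡ 7, rhs ≡ 11 → off.
(0, 12): 12² ≡ 11, rhs ≡ 1 → off.

1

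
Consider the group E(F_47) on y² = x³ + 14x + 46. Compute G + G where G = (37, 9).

(22, 2)

tangent at (37, 9): λ = (3·37² + 14)/(2·9) ≡ 32/18. 18⁻¹ ≡ 34 (mod 47), so λ ≡ 32·34 ≡ 7.
  x = λ² - 37 - 37 = 49 - 74 ≡ 22; y = λ·(37 - 22) - 9 ≡ 2. → (22, 2)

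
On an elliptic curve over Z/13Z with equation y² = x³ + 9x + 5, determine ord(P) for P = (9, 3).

9

2P: tangent at (9, 3): λ = (3·9² + 9)/(2·3) ≡ 5/6. 6⁻¹ ≡ 11 (mod 13) since 6·11 = 66 ≡ 1, so λ ≡ 5·11 ≡ 3.
  x = λ² - 9 - 9 = 9 - 18 ≡ 4; y = λ·(9 - 4) - 3 ≡ 12. → (4, 12)
3P: (4, 12) + (9, 3). λ = (3 - 12)/(9 - 4) ≡ 4/5 mod 13. 5⁻¹ ≡ 8 (mod 13), so λ ≡ 6.
  x = λ² - 4 - 9 = 36 - 13 ≡ 10; y = λ·(4 - 10) - 12 ≡ 4. → (10, 4)
4P: (10, 4) + (9, 3). λ = (3 - 4)/(9 - 10) ≡ 12/12 mod 13. 12⁻¹ ≡ 12 (mod 13), so λ ≡ 1.
  x = λ² - 10 - 9 = 1 - 19 ≡ 8; y = λ·(10 - 8) - 4 ≡ 11. → (8, 11)
5P: (8, 11) + (9, 3). λ = (3 - 11)/(9 - 8) ≡ 5/1 mod 13. 1⁻¹ ≡ 1 (mod 13), so λ ≡ 5.
  x = λ² - 8 - 9 = 25 - 17 ≡ 8; y = λ·(8 - 8) - 11 ≡ 2. → (8, 2)
6P: (8, 2) + (9, 3). λ = (3 - 2)/(9 - 8) ≡ 1/1 mod 13. 1⁻¹ ≡ 1 (mod 13) since 1·1 = 1 ≡ 1, so λ ≡ 1.
  x = λ² - 8 - 9 = 1 - 17 ≡ 10; y = λ·(8 - 10) - 2 ≡ 9. → (10, 9)
7P: (10, 9) + (9, 3). λ = (3 - 9)/(9 - 10) ≡ 7/12 mod 13. 12⁻¹ ≡ 12 (mod 13) since 12·12 = 144 ≡ 1, so λ ≡ 6.
  x = λ² - 10 - 9 = 36 - 19 ≡ 4; y = λ·(10 - 4) - 9 ≡ 1. → (4, 1)
8P: (4, 1) + (9, 3). λ = (3 - 1)/(9 - 4) ≡ 2/5 mod 13. 5⁻¹ ≡ 8 (mod 13), so λ ≡ 3.
  x = λ² - 4 - 9 = 9 - 13 ≡ 9; y = λ·(4 - 9) - 1 ≡ 10. → (9, 10)
9P: (9, 10) + (9, 3): same x and y₁ ≡ -y₂, so the sum is the point at infinity.
9P = the point at infinity, so the order is 9.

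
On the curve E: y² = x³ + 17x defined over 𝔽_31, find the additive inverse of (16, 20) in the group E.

-(16, 20) = (16, -20 mod 31) = (16, 11).

(16, 11)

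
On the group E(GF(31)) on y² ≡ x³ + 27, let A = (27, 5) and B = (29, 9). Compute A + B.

(10, 29)

(27, 5) + (29, 9). λ = (9 - 5)/(29 - 27) ≡ 4/2 mod 31. 2⁻¹ ≡ 16 (mod 31), so λ ≡ 2.
  x = λ² - 27 - 29 = 4 - 56 ≡ 10; y = λ·(27 - 10) - 5 ≡ 29. → (10, 29)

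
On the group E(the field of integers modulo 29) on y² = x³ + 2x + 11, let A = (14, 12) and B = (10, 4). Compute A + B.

(14, 12) + (10, 4). λ = (4 - 12)/(10 - 14) ≡ 21/25 mod 29. 25⁻¹ ≡ 7 (mod 29) since 25·7 = 175 ≡ 1, so λ ≡ 2.
  x = λ² - 14 - 10 = 4 - 24 ≡ 9; y = λ·(14 - 9) - 12 ≡ 27. → (9, 27)

(9, 27)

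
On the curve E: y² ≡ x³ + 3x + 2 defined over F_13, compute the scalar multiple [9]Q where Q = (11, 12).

Repeated addition: build up to 9Q.
2Q: tangent at (11, 12): λ = (3·11² + 3)/(2·12) ≡ 2/11. 11⁻¹ ≡ 6 (mod 13), so λ ≡ 2·6 ≡ 12.
  x = λ² - 11 - 11 = 144 - 22 ≡ 5; y = λ·(11 - 5) - 12 ≡ 8. → (5, 8)
3Q: (5, 8) + (11, 12). λ = (12 - 8)/(11 - 5) ≡ 4/6 mod 13. 6⁻¹ ≡ 11 (mod 13), so λ ≡ 5.
  x = λ² - 5 - 11 = 25 - 16 ≡ 9; y = λ·(5 - 9) - 8 ≡ 11. → (9, 11)
4Q: (9, 11) + (11, 12). λ = (12 - 11)/(11 - 9) ≡ 1/2 mod 13. 2⁻¹ ≡ 7 (mod 13) since 2·7 = 14 ≡ 1, so λ ≡ 7.
  x = λ² - 9 - 11 = 49 - 20 ≡ 3; y = λ·(9 - 3) - 11 ≡ 5. → (3, 5)
5Q: (3, 5) + (11, 12). λ = (12 - 5)/(11 - 3) ≡ 7/8 mod 13. 8⁻¹ ≡ 5 (mod 13), so λ ≡ 9.
  x = λ² - 3 - 11 = 81 - 14 ≡ 2; y = λ·(3 - 2) - 5 ≡ 4. → (2, 4)
6Q: (2, 4) + (11, 12). λ = (12 - 4)/(11 - 2) ≡ 8/9 mod 13. 9⁻¹ ≡ 3 (mod 13) since 9·3 = 27 ≡ 1, so λ ≡ 11.
  x = λ² - 2 - 11 = 121 - 13 ≡ 4; y = λ·(2 - 4) - 4 ≡ 0. → (4, 0)
7Q: (4, 0) + (11, 12). λ = (12 - 0)/(11 - 4) ≡ 12/7 mod 13. 7⁻¹ ≡ 2 (mod 13), so λ ≡ 11.
  x = λ² - 4 - 11 = 121 - 15 ≡ 2; y = λ·(4 - 2) - 0 ≡ 9. → (2, 9)
8Q: (2, 9) + (11, 12). λ = (12 - 9)/(11 - 2) ≡ 3/9 mod 13. 9⁻¹ ≡ 3 (mod 13), so λ ≡ 9.
  x = λ² - 2 - 11 = 81 - 13 ≡ 3; y = λ·(2 - 3) - 9 ≡ 8. → (3, 8)
9Q: (3, 8) + (11, 12). λ = (12 - 8)/(11 - 3) ≡ 4/8 mod 13. 8⁻¹ ≡ 5 (mod 13) since 8·5 = 40 ≡ 1, so λ ≡ 7.
  x = λ² - 3 - 11 = 49 - 14 ≡ 9; y = λ·(3 - 9) - 8 ≡ 2. → (9, 2)

(9, 2)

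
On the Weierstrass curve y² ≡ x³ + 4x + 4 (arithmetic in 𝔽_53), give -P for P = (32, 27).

(32, 26)

-(32, 27) = (32, -27 mod 53) = (32, 26).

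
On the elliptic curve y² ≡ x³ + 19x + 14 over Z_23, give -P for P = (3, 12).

-(3, 12) = (3, -12 mod 23) = (3, 11).

(3, 11)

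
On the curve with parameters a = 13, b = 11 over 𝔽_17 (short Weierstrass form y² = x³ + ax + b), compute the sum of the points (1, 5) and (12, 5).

(4, 12)

(1, 5) + (12, 5). λ = (5 - 5)/(12 - 1) ≡ 0/11 mod 17. 11⁻¹ ≡ 14 (mod 17), so λ ≡ 0.
  x = λ² - 1 - 12 = 0 - 13 ≡ 4; y = λ·(1 - 4) - 5 ≡ 12. → (4, 12)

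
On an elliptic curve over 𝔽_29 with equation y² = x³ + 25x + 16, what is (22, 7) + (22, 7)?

tangent at (22, 7): λ = (3·22² + 25)/(2·7) ≡ 27/14. 14⁻¹ ≡ 27 (mod 29), so λ ≡ 27·27 ≡ 4.
  x = λ² - 22 - 22 = 16 - 44 ≡ 1; y = λ·(22 - 1) - 7 ≡ 19. → (1, 19)

(1, 19)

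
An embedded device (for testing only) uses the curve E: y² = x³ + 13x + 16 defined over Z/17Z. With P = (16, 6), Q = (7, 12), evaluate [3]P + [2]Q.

First 3P:
Repeated addition: build up to 3P.
2P: tangent at (16, 6): λ = (3·16² + 13)/(2·6) ≡ 16/12. 12⁻¹ ≡ 10 (mod 17) since 12·10 = 120 ≡ 1, so λ ≡ 16·10 ≡ 7.
  x = λ² - 16 - 16 = 49 - 32 ≡ 0; y = λ·(16 - 0) - 6 ≡ 4. → (0, 4)
3P: (0, 4) + (16, 6). λ = (6 - 4)/(16 - 0) ≡ 2/16 mod 17. 16⁻¹ ≡ 16 (mod 17), so λ ≡ 15.
  x = λ² - 0 - 16 = 225 - 16 ≡ 5; y = λ·(0 - 5) - 4 ≡ 6. → (5, 6)
3P = (5, 6).
Next 2Q:
Repeated addition: build up to 2Q.
2Q: tangent at (7, 12): λ = (3·7² + 13)/(2·12) ≡ 7/7. 7⁻¹ ≡ 5 (mod 17), so λ ≡ 7·5 ≡ 1.
  x = λ² - 7 - 7 = 1 - 14 ≡ 4; y = λ·(7 - 4) - 12 ≡ 8. → (4, 8)
2Q = (4, 8).
Finally 3P + 2Q:
(5, 6) + (4, 8). λ = (8 - 6)/(4 - 5) ≡ 2/16 mod 17. 16⁻¹ ≡ 16 (mod 17) since 16·16 = 256 ≡ 1, so λ ≡ 15.
  x = λ² - 5 - 4 = 225 - 9 ≡ 12; y = λ·(5 - 12) - 6 ≡ 8. → (12, 8)

(12, 8)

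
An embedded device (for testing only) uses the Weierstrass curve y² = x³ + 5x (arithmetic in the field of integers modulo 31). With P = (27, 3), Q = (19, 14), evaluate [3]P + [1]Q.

(22, 30)

First 3P:
Repeated addition: build up to 3P.
2P: tangent at (27, 3): λ = (3·27² + 5)/(2·3) ≡ 22/6. 6⁻¹ ≡ 26 (mod 31), so λ ≡ 22·26 ≡ 14.
  x = λ² - 27 - 27 = 196 - 54 ≡ 18; y = λ·(27 - 18) - 3 ≡ 30. → (18, 30)
3P: (18, 30) + (27, 3). λ = (3 - 30)/(27 - 18) ≡ 4/9 mod 31. 9⁻¹ ≡ 7 (mod 31) since 9·7 = 63 ≡ 1, so λ ≡ 28.
  x = λ² - 18 - 27 = 784 - 45 ≡ 26; y = λ·(18 - 26) - 30 ≡ 25. → (26, 25)
3P = (26, 25).
Finally 3P + Q:
(26, 25) + (19, 14). λ = (14 - 25)/(19 - 26) ≡ 20/24 mod 31. 24⁻¹ ≡ 22 (mod 31) since 24·22 = 528 ≡ 1, so λ ≡ 6.
  x = λ² - 26 - 19 = 36 - 45 ≡ 22; y = λ·(26 - 22) - 25 ≡ 30. → (22, 30)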